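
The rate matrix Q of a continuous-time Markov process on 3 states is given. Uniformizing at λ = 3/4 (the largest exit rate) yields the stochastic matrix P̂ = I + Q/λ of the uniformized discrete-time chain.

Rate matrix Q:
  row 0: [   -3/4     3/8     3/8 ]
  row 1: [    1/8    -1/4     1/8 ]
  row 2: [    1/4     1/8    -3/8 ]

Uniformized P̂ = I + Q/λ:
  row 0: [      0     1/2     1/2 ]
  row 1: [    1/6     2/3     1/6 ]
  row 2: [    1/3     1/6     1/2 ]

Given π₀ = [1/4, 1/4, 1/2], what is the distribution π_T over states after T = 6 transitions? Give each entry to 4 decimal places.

π = [0.1926, 0.4603, 0.3471]

t=0: π = [0.2500, 0.2500, 0.5000]
t=1: π = [0.2083, 0.3750, 0.4167]
t=2: π = [0.2014, 0.4236, 0.3750]
t=3: π = [0.1956, 0.4456, 0.3588]
t=4: π = [0.1939, 0.4547, 0.3515]
t=5: π = [0.1929, 0.4586, 0.3484]
t=6: π = [0.1926, 0.4603, 0.3471]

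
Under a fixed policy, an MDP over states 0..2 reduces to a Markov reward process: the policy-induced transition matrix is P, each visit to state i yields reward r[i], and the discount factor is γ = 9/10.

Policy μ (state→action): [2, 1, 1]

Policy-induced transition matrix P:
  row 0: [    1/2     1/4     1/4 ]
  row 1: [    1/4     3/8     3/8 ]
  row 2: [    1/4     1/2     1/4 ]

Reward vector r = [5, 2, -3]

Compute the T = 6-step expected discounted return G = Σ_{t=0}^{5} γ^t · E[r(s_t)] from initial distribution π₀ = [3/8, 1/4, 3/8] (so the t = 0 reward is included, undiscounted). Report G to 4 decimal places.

G = 6.9499

t=0: π = [0.3750, 0.2500, 0.3750], E[r] = 1.2500, γ^t·E[r] = 1.250000, running G = 1.250000
t=1: π = [0.3438, 0.3750, 0.2813], E[r] = 1.6250, γ^t·E[r] = 1.462500, running G = 2.712500
t=2: π = [0.3359, 0.3672, 0.2969], E[r] = 1.5234, γ^t·E[r] = 1.233984, running G = 3.946484
t=3: π = [0.3340, 0.3701, 0.2959], E[r] = 1.5225, γ^t·E[r] = 1.109874, running G = 5.056358
t=4: π = [0.3335, 0.3702, 0.2963], E[r] = 1.5192, γ^t·E[r] = 0.996724, running G = 6.053083
t=5: π = [0.3334, 0.3703, 0.2963], E[r] = 1.5187, γ^t·E[r] = 0.896790, running G = 6.949873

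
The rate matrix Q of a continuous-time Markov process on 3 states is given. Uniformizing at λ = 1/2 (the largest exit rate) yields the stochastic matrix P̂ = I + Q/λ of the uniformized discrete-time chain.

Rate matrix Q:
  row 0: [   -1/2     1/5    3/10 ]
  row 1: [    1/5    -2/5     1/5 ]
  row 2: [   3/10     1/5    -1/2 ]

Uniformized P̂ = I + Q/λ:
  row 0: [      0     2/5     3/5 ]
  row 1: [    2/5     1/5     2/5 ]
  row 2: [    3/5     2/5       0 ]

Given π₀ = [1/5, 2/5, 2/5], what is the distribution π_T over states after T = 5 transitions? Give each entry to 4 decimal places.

t=0: π = [0.2000, 0.4000, 0.4000]
t=1: π = [0.4000, 0.3200, 0.2800]
t=2: π = [0.2960, 0.3360, 0.3680]
t=3: π = [0.3552, 0.3328, 0.3120]
t=4: π = [0.3203, 0.3334, 0.3462]
t=5: π = [0.3411, 0.3333, 0.3256]

π = [0.3411, 0.3333, 0.3256]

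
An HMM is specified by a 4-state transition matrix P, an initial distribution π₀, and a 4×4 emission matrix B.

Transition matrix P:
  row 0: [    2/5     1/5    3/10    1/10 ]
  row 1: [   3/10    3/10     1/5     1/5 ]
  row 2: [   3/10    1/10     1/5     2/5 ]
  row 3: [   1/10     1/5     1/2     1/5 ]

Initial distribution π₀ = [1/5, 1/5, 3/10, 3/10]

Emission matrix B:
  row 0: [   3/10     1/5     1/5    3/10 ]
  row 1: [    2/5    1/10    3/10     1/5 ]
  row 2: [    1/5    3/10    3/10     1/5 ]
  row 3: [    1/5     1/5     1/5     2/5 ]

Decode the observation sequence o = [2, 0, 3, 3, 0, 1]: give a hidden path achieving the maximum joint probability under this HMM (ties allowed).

t=0: δ = [4.000e-02, 6.000e-02, 9.000e-02, 6.000e-02]  (obs o_0=2)
t=1: δ = [8.100e-03, 7.200e-03, 6.000e-03, 7.200e-03]  ψ = [2, 1, 3, 2]  (obs o_1=0)
t=2: δ = [9.720e-04, 4.320e-04, 7.200e-04, 9.600e-04]  ψ = [0, 1, 3, 2]  (obs o_2=3)
t=3: δ = [1.166e-04, 3.888e-05, 9.600e-05, 1.152e-04]  ψ = [0, 0, 3, 2]  (obs o_3=3)
t=4: δ = [1.400e-05, 9.331e-06, 1.152e-05, 7.680e-06]  ψ = [0, 0, 3, 2]  (obs o_4=0)
t=5: δ = [1.120e-06, 2.799e-07, 1.260e-06, 9.216e-07]  ψ = [0, 0, 0, 2]  (obs o_5=1)
backtrack: best end state = 2; path = [2, 0, 0, 0, 0, 2]

path = [2, 0, 0, 0, 0, 2]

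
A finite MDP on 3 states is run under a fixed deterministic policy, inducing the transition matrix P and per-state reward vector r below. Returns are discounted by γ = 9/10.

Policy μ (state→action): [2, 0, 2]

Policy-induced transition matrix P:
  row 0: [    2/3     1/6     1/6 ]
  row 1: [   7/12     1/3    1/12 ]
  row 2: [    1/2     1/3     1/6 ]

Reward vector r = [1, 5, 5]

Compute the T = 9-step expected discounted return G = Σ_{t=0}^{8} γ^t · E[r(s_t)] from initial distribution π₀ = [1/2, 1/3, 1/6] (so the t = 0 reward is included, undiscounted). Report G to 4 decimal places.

G = 15.8996

t=0: π = [0.5000, 0.3333, 0.1667], E[r] = 3.0000, γ^t·E[r] = 3.000000, running G = 3.000000
t=1: π = [0.6111, 0.2500, 0.1389], E[r] = 2.5556, γ^t·E[r] = 2.300000, running G = 5.300000
t=2: π = [0.6227, 0.2315, 0.1458], E[r] = 2.5093, γ^t·E[r] = 2.032500, running G = 7.332500
t=3: π = [0.6231, 0.2296, 0.1474], E[r] = 2.5077, γ^t·E[r] = 1.828125, running G = 9.160625
t=4: π = [0.6230, 0.2295, 0.1475], E[r] = 2.5081, γ^t·E[r] = 1.645566, running G = 10.806191
t=5: π = [0.6230, 0.2295, 0.1475], E[r] = 2.5082, γ^t·E[r] = 1.481060, running G = 12.287250
t=6: π = [0.6230, 0.2295, 0.1475], E[r] = 2.5082, γ^t·E[r] = 1.332958, running G = 13.620209
t=7: π = [0.6230, 0.2295, 0.1475], E[r] = 2.5082, γ^t·E[r] = 1.199663, running G = 14.819872
t=8: π = [0.6230, 0.2295, 0.1475], E[r] = 2.5082, γ^t·E[r] = 1.079696, running G = 15.899568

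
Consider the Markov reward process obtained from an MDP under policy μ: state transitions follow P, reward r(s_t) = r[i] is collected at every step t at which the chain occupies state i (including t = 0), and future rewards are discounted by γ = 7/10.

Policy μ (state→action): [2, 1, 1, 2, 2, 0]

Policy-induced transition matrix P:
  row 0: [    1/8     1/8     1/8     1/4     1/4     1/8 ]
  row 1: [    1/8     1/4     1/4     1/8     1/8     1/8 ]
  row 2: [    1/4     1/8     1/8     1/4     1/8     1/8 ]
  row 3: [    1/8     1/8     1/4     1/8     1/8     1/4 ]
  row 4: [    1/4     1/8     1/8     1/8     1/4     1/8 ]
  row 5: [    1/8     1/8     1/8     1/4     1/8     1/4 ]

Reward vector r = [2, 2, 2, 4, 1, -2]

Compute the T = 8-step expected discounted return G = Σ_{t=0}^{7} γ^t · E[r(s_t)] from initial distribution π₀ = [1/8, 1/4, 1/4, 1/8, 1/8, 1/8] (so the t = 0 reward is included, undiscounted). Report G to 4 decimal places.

G = 4.9497

t=0: π = [0.1250, 0.2500, 0.2500, 0.1250, 0.1250, 0.1250], E[r] = 1.6250, γ^t·E[r] = 1.625000, running G = 1.625000
t=1: π = [0.1719, 0.1563, 0.1719, 0.1875, 0.1563, 0.1563], E[r] = 1.5938, γ^t·E[r] = 1.115625, running G = 2.740625
t=2: π = [0.1660, 0.1445, 0.1680, 0.1875, 0.1660, 0.1680], E[r] = 1.5371, γ^t·E[r] = 0.753184, running G = 3.493809
t=3: π = [0.1667, 0.1431, 0.1665, 0.1877, 0.1665, 0.1694], E[r] = 1.5313, γ^t·E[r] = 0.525219, running G = 4.019027
t=4: π = [0.1666, 0.1429, 0.1664, 0.1878, 0.1667, 0.1696], E[r] = 1.5304, γ^t·E[r] = 0.367455, running G = 4.386483
t=5: π = [0.1666, 0.1429, 0.1663, 0.1878, 0.1667, 0.1697], E[r] = 1.5303, γ^t·E[r] = 0.257190, running G = 4.643672
t=6: π = [0.1666, 0.1429, 0.1663, 0.1878, 0.1667, 0.1697], E[r] = 1.5302, γ^t·E[r] = 0.180032, running G = 4.823704
t=7: π = [0.1666, 0.1429, 0.1663, 0.1878, 0.1667, 0.1697], E[r] = 1.5302, γ^t·E[r] = 0.126022, running G = 4.949726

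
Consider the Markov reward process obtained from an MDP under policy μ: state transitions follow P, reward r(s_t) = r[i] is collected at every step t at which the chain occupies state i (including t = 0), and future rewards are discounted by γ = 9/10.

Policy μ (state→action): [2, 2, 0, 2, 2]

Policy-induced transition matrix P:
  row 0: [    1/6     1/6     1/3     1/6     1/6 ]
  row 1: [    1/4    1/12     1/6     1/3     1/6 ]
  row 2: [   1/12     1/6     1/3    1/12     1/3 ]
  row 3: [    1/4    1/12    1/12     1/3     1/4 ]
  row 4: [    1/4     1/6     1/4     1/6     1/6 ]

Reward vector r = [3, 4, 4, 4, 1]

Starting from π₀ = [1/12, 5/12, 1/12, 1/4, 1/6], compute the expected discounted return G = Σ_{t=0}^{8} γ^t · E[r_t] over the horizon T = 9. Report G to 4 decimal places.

G = 19.5187

t=0: π = [0.0833, 0.4167, 0.0833, 0.2500, 0.1667], E[r] = 3.4167, γ^t·E[r] = 3.416667, running G = 3.416667
t=1: π = [0.2292, 0.1111, 0.1875, 0.2708, 0.2014], E[r] = 3.1667, γ^t·E[r] = 2.850000, running G = 6.266667
t=2: π = [0.1997, 0.1348, 0.2303, 0.2147, 0.2205], E[r] = 3.1389, γ^t·E[r] = 2.542500, running G = 8.809167
t=3: π = [0.1950, 0.1375, 0.2388, 0.2057, 0.2229], E[r] = 3.1362, γ^t·E[r] = 2.286281, running G = 11.095448
t=4: π = [0.1940, 0.1381, 0.2404, 0.2040, 0.2236], E[r] = 3.1352, γ^t·E[r] = 2.057012, running G = 13.152460
t=5: π = [0.1938, 0.1382, 0.2407, 0.2036, 0.2237], E[r] = 3.1350, γ^t·E[r] = 1.851207, running G = 15.003667
t=6: π = [0.1937, 0.1382, 0.2408, 0.2036, 0.2238], E[r] = 3.1350, γ^t·E[r] = 1.666071, running G = 16.669738
t=7: π = [0.1937, 0.1382, 0.2408, 0.2036, 0.2238], E[r] = 3.1350, γ^t·E[r] = 1.499461, running G = 18.169199
t=8: π = [0.1937, 0.1382, 0.2408, 0.2036, 0.2238], E[r] = 3.1350, γ^t·E[r] = 1.349514, running G = 19.518713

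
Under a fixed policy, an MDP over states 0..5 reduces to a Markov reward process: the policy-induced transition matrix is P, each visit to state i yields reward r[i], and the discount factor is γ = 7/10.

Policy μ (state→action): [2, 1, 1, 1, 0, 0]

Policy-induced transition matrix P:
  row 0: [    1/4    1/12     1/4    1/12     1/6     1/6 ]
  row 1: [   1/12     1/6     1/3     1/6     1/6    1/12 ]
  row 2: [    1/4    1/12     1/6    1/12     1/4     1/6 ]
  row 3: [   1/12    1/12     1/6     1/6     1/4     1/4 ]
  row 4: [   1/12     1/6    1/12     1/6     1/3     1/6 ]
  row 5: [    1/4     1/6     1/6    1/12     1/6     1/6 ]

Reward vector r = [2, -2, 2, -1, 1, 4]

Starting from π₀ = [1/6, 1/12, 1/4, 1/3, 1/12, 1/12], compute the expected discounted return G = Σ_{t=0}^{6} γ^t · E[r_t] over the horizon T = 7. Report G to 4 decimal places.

t=0: π = [0.1667, 0.0833, 0.2500, 0.3333, 0.0833, 0.0833], E[r] = 0.7500, γ^t·E[r] = 0.750000, running G = 0.750000
t=1: π = [0.1667, 0.1042, 0.1875, 0.1250, 0.2292, 0.1875], E[r] = 1.3542, γ^t·E[r] = 0.947917, running G = 1.697917
t=2: π = [0.1736, 0.1267, 0.1788, 0.1215, 0.2309, 0.1684], E[r] = 1.2344, γ^t·E[r] = 0.604844, running G = 2.302760
t=3: π = [0.1701, 0.1272, 0.1830, 0.1233, 0.2302, 0.1662], E[r] = 1.2238, γ^t·E[r] = 0.419768, running G = 2.722529
t=4: π = [0.1699, 0.1270, 0.1829, 0.1234, 0.2306, 0.1663], E[r] = 1.2241, γ^t·E[r] = 0.293910, running G = 3.016439
t=5: π = [0.1698, 0.1270, 0.1828, 0.1234, 0.2306, 0.1664], E[r] = 1.2239, γ^t·E[r] = 0.205708, running G = 3.222147
t=6: π = [0.1698, 0.1270, 0.1828, 0.1234, 0.2306, 0.1664], E[r] = 1.2239, γ^t·E[r] = 0.143988, running G = 3.366135

G = 3.3661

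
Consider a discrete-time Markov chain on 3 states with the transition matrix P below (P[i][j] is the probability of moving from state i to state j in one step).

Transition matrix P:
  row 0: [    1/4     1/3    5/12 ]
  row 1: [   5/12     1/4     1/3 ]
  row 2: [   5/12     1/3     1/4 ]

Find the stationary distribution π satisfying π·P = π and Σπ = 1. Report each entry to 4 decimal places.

π = [0.3571, 0.3077, 0.3352]

Balance equations π_j = Σ_i π_i·P[i][j]:
  π_0 = 1/4·π_0 + 5/12·π_1 + 5/12·π_2
  π_1 = 1/3·π_0 + 1/4·π_1 + 1/3·π_2
  normalize: π_0 + π_1 + π_2 = 1
Solving the linear system gives exactly π = [5/14, 4/13, 61/182].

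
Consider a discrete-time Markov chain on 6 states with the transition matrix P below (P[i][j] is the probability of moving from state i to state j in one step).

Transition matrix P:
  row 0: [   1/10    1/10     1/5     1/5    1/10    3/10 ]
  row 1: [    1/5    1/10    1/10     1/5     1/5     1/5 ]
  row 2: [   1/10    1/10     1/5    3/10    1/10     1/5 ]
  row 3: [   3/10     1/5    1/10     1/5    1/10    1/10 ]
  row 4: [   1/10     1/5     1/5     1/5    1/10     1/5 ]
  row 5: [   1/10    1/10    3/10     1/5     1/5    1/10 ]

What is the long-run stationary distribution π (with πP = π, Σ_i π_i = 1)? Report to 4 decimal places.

π = [0.1571, 0.1349, 0.1823, 0.2182, 0.1311, 0.1763]

Balance equations π_j = Σ_i π_i·P[i][j]:
  π_0 = 1/10·π_0 + 1/5·π_1 + 1/10·π_2 + 3/10·π_3 + 1/10·π_4 + 1/10·π_5
  π_1 = 1/10·π_0 + 1/10·π_1 + 1/10·π_2 + 1/5·π_3 + 1/5·π_4 + 1/10·π_5
  π_2 = 1/5·π_0 + 1/10·π_1 + 1/5·π_2 + 1/10·π_3 + 1/5·π_4 + 3/10·π_5
  π_3 = 1/5·π_0 + 1/5·π_1 + 3/10·π_2 + 1/5·π_3 + 1/5·π_4 + 1/5·π_5
  π_4 = 1/10·π_0 + 1/5·π_1 + 1/10·π_2 + 1/10·π_3 + 1/10·π_4 + 1/5·π_5
  normalize: π_0 + π_1 + π_2 + π_3 + π_4 + π_5 = 1
Solving the linear system gives exactly π = [19235/122407, 16517/122407, 22316/122407, 26713/122407, 16050/122407, 21576/122407].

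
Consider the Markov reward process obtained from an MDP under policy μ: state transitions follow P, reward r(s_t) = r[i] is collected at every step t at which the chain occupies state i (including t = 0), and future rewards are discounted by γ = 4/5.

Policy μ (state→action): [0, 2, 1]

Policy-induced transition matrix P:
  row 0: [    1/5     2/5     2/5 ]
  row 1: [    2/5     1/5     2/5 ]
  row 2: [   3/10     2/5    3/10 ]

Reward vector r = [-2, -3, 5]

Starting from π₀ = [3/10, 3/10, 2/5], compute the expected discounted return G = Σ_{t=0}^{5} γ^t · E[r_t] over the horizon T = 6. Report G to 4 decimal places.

t=0: π = [0.3000, 0.3000, 0.4000], E[r] = 0.5000, γ^t·E[r] = 0.500000, running G = 0.500000
t=1: π = [0.3000, 0.3400, 0.3600], E[r] = 0.1800, γ^t·E[r] = 0.144000, running G = 0.644000
t=2: π = [0.3040, 0.3320, 0.3640], E[r] = 0.2160, γ^t·E[r] = 0.138240, running G = 0.782240
t=3: π = [0.3028, 0.3336, 0.3636], E[r] = 0.2116, γ^t·E[r] = 0.108339, running G = 0.890579
t=4: π = [0.3031, 0.3333, 0.3636], E[r] = 0.2122, γ^t·E[r] = 0.086917, running G = 0.977496
t=5: π = [0.3030, 0.3333, 0.3636], E[r] = 0.2121, γ^t·E[r] = 0.069504, running G = 1.047000

G = 1.0470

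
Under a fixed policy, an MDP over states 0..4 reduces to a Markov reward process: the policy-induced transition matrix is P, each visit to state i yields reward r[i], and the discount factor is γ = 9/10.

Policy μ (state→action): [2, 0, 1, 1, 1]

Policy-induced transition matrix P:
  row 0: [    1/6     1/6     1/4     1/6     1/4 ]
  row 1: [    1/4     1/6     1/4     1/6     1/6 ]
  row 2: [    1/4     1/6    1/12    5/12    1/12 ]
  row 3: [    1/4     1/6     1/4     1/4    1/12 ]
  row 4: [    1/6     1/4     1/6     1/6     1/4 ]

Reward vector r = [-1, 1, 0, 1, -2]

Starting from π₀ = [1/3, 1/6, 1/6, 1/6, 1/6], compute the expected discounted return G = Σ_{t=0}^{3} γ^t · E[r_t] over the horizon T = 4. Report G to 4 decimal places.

t=0: π = [0.3333, 0.1667, 0.1667, 0.1667, 0.1667], E[r] = -0.3333, γ^t·E[r] = -0.333333, running G = -0.333333
t=1: π = [0.2083, 0.1806, 0.2083, 0.2222, 0.1806], E[r] = -0.1667, γ^t·E[r] = -0.150000, running G = -0.483333
t=2: π = [0.2176, 0.1817, 0.2002, 0.2373, 0.1632], E[r] = -0.1250, γ^t·E[r] = -0.101250, running G = -0.584583
t=3: π = [0.2183, 0.1803, 0.2030, 0.2365, 0.1619], E[r] = -0.1254, γ^t·E[r] = -0.091406, running G = -0.675990

G = -0.6760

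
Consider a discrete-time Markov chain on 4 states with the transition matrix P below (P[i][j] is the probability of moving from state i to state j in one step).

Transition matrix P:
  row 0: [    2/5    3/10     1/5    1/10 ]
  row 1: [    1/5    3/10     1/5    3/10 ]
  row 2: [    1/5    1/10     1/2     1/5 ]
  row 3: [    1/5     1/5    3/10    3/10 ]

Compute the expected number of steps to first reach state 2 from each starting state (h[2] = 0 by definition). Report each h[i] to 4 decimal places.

h = [4.5556, 4.4444, 0.0000, 4.0000]

First-step conditioning: h[2] = 0; for i ≠ 2, h[i] = 1 + Σ_k P[i][k]·h[k].
  h[0] = 1 + 2/5·h[0] + 3/10·h[1] + 1/10·h[3]
  h[1] = 1 + 1/5·h[0] + 3/10·h[1] + 3/10·h[3]
  h[3] = 1 + 1/5·h[0] + 1/5·h[1] + 3/10·h[3]
Solving the 3×3 linear system over states ≠ 2 gives exactly h = [41/9, 40/9, 0, 4] (h[2] = 0 is the target).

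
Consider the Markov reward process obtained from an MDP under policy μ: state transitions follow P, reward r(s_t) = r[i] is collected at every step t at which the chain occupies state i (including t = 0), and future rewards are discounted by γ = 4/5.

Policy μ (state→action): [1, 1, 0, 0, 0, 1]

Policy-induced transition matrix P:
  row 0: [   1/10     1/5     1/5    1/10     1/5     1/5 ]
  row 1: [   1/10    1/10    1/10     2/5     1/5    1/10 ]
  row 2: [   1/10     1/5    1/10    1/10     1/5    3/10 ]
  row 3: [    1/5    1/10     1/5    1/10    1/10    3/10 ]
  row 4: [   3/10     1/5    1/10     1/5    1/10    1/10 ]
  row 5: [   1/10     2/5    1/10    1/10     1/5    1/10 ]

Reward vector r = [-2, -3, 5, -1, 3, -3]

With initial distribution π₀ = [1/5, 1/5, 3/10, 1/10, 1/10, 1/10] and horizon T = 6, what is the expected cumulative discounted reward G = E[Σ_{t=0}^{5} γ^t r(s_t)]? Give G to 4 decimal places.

t=0: π = [0.2000, 0.2000, 0.3000, 0.1000, 0.1000, 0.1000], E[r] = 0.4000, γ^t·E[r] = 0.400000, running G = 0.400000
t=1: π = [0.1300, 0.1900, 0.1300, 0.1700, 0.1800, 0.2000], E[r] = -0.4100, γ^t·E[r] = -0.328000, running G = 0.072000
t=2: π = [0.1530, 0.2040, 0.1300, 0.1750, 0.1650, 0.1730], E[r] = -0.4670, γ^t·E[r] = -0.298880, running G = -0.226880
t=3: π = [0.1505, 0.1967, 0.1328, 0.1777, 0.1660, 0.1763], E[r] = -0.4357, γ^t·E[r] = -0.223078, running G = -0.449958
t=4: π = [0.1510, 0.1978, 0.1328, 0.1756, 0.1656, 0.1772], E[r] = -0.4415, γ^t·E[r] = -0.180826, running G = -0.630785
t=5: π = [0.1507, 0.1981, 0.1327, 0.1759, 0.1659, 0.1768], E[r] = -0.4410, γ^t·E[r] = -0.144499, running G = -0.775283

G = -0.7753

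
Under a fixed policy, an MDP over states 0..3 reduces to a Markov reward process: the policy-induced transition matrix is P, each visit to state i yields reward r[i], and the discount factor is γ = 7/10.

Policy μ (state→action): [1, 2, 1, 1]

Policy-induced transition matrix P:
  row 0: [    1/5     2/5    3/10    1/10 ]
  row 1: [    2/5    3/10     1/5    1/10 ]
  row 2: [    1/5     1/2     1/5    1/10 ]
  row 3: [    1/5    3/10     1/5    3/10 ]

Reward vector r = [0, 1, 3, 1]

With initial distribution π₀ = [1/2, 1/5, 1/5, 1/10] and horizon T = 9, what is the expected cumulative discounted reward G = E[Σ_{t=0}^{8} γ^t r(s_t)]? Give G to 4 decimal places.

G = 3.5462

t=0: π = [0.5000, 0.2000, 0.2000, 0.1000], E[r] = 0.9000, γ^t·E[r] = 0.900000, running G = 0.900000
t=1: π = [0.2400, 0.3900, 0.2500, 0.1200], E[r] = 1.2600, γ^t·E[r] = 0.882000, running G = 1.782000
t=2: π = [0.2780, 0.3740, 0.2240, 0.1240], E[r] = 1.1700, γ^t·E[r] = 0.573300, running G = 2.355300
t=3: π = [0.2748, 0.3726, 0.2278, 0.1248], E[r] = 1.1808, γ^t·E[r] = 0.405014, running G = 2.760314
t=4: π = [0.2745, 0.3730, 0.2275, 0.1250], E[r] = 1.1804, γ^t·E[r] = 0.283424, running G = 3.043738
t=5: π = [0.2746, 0.3729, 0.2275, 0.1250], E[r] = 1.1803, γ^t·E[r] = 0.198372, running G = 3.242110
t=6: π = [0.2746, 0.3730, 0.2275, 0.1250], E[r] = 1.1803, γ^t·E[r] = 0.138865, running G = 3.380975
t=7: π = [0.2746, 0.3730, 0.2275, 0.1250], E[r] = 1.1803, γ^t·E[r] = 0.097205, running G = 3.478180
t=8: π = [0.2746, 0.3730, 0.2275, 0.1250], E[r] = 1.1803, γ^t·E[r] = 0.068044, running G = 3.546224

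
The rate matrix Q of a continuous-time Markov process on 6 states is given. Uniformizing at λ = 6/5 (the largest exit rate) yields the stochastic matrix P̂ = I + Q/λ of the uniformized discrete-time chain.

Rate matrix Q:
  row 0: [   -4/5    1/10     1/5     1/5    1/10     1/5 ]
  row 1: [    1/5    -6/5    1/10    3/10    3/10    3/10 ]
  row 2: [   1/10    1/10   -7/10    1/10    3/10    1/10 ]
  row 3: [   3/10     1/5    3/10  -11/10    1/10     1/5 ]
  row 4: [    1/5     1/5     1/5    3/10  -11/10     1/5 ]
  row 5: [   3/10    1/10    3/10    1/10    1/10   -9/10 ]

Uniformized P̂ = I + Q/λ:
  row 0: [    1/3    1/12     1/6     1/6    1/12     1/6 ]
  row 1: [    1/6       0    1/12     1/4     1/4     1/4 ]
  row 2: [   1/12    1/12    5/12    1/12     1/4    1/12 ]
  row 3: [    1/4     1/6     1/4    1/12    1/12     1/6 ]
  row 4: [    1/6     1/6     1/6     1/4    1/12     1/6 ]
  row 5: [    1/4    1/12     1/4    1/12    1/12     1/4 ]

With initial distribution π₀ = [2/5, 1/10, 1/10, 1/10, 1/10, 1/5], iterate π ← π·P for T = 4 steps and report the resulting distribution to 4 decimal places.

t=0: π = [0.4000, 0.1000, 0.1000, 0.1000, 0.1000, 0.2000]
t=1: π = [0.2500, 0.0917, 0.2083, 0.1500, 0.1167, 0.1833]
t=2: π = [0.2188, 0.0979, 0.2389, 0.1389, 0.1333, 0.1722]
t=3: π = [0.2091, 0.0979, 0.2442, 0.1401, 0.1395, 0.1693]
t=4: π = [0.2070, 0.0985, 0.2453, 0.1403, 0.1403, 0.1686]

π = [0.2070, 0.0985, 0.2453, 0.1403, 0.1403, 0.1686]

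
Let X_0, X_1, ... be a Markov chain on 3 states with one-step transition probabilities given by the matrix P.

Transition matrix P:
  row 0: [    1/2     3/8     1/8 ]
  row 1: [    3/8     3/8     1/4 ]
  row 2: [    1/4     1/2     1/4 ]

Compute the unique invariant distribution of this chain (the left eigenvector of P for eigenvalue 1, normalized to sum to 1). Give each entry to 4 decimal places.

π = [0.4000, 0.4000, 0.2000]

Balance equations π_j = Σ_i π_i·P[i][j]:
  π_0 = 1/2·π_0 + 3/8·π_1 + 1/4·π_2
  π_1 = 3/8·π_0 + 3/8·π_1 + 1/2·π_2
  normalize: π_0 + π_1 + π_2 = 1
Solving the linear system gives exactly π = [2/5, 2/5, 1/5].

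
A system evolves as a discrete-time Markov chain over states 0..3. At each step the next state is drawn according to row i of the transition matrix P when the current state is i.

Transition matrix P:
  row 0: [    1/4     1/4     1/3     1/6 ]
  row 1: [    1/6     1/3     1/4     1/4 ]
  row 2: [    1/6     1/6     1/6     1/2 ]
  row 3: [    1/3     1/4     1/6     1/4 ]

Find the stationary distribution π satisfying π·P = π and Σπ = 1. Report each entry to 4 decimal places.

Balance equations π_j = Σ_i π_i·P[i][j]:
  π_0 = 1/4·π_0 + 1/6·π_1 + 1/6·π_2 + 1/3·π_3
  π_1 = 1/4·π_0 + 1/3·π_1 + 1/6·π_2 + 1/4·π_3
  π_2 = 1/3·π_0 + 1/4·π_1 + 1/6·π_2 + 1/6·π_3
  normalize: π_0 + π_1 + π_2 + π_3 = 1
Solving the linear system gives exactly π = [414/1769, 446/1769, 401/1769, 508/1769].

π = [0.2340, 0.2521, 0.2267, 0.2872]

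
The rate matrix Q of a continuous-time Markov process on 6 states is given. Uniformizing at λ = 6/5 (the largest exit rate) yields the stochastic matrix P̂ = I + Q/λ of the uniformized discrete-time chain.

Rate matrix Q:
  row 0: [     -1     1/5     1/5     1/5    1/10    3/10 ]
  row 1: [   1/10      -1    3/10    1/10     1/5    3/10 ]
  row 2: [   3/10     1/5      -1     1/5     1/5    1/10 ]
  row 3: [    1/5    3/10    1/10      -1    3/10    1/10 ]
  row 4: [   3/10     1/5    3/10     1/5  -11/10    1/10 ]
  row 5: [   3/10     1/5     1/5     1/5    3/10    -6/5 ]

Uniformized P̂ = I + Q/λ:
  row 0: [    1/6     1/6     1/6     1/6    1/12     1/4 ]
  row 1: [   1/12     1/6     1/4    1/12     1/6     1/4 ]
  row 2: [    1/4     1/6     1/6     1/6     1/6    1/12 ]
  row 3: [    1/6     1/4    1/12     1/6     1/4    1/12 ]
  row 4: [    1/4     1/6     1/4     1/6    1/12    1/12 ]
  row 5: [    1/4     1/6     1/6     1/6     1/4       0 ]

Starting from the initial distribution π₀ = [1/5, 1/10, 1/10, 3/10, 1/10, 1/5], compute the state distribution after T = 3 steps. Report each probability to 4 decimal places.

π = [0.1917, 0.1792, 0.1823, 0.1517, 0.1617, 0.1333]

t=0: π = [0.2000, 0.1000, 0.1000, 0.3000, 0.1000, 0.2000]
t=1: π = [0.1917, 0.1917, 0.1583, 0.1583, 0.1833, 0.1167]
t=2: π = [0.1889, 0.1799, 0.1847, 0.1507, 0.1583, 0.1375]
t=3: π = [0.1917, 0.1792, 0.1823, 0.1517, 0.1617, 0.1333]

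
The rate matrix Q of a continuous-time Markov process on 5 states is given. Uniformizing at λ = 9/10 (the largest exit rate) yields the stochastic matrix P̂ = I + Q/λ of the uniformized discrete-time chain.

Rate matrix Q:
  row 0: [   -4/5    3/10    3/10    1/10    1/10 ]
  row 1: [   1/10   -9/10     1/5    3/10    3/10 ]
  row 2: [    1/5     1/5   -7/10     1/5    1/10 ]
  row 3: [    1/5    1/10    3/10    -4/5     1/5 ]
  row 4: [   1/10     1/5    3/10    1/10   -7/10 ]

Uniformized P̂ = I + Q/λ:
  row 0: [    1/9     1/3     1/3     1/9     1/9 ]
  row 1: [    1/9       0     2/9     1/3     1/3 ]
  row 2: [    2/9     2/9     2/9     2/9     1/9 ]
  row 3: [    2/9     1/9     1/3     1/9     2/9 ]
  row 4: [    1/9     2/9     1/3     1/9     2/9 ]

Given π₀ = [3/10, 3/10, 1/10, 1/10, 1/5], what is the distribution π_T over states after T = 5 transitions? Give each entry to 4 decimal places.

π = [0.1627, 0.1800, 0.2820, 0.1824, 0.1928]

t=0: π = [0.3000, 0.3000, 0.1000, 0.1000, 0.2000]
t=1: π = [0.1333, 0.1778, 0.2889, 0.1889, 0.2111]
t=2: π = [0.1642, 0.1765, 0.2815, 0.1827, 0.1951]
t=3: π = [0.1627, 0.1809, 0.2824, 0.1816, 0.1923]
t=4: π = [0.1627, 0.1799, 0.2818, 0.1827, 0.1929]
t=5: π = [0.1627, 0.1800, 0.2820, 0.1824, 0.1928]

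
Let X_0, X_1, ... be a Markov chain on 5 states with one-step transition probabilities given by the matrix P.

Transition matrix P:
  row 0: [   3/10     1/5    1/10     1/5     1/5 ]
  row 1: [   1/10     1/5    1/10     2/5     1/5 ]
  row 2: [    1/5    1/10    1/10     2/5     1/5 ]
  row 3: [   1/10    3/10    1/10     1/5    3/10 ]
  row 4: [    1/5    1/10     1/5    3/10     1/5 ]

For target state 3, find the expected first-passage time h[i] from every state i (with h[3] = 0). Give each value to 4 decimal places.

h = [3.6023, 2.8818, 2.9539, 0.0000, 3.2493]

First-step conditioning: h[3] = 0; for i ≠ 3, h[i] = 1 + Σ_k P[i][k]·h[k].
  h[0] = 1 + 3/10·h[0] + 1/5·h[1] + 1/10·h[2] + 1/5·h[4]
  h[1] = 1 + 1/10·h[0] + 1/5·h[1] + 1/10·h[2] + 1/5·h[4]
  h[2] = 1 + 1/5·h[0] + 1/10·h[1] + 1/10·h[2] + 1/5·h[4]
  h[4] = 1 + 1/5·h[0] + 1/10·h[1] + 1/5·h[2] + 1/5·h[4]
Solving the 4×4 linear system over states ≠ 3 gives exactly h = [1250/347, 1000/347, 1025/347, 0, 2255/694] (h[3] = 0 is the target).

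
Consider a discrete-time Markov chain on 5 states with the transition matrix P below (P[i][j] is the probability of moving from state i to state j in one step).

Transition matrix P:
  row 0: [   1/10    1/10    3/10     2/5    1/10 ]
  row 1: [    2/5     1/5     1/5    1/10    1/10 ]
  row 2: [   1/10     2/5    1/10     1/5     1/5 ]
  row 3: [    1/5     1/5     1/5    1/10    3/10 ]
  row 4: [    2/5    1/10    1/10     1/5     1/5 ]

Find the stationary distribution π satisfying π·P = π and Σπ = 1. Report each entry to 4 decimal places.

Balance equations π_j = Σ_i π_i·P[i][j]:
  π_0 = 1/10·π_0 + 2/5·π_1 + 1/10·π_2 + 1/5·π_3 + 2/5·π_4
  π_1 = 1/10·π_0 + 1/5·π_1 + 2/5·π_2 + 1/5·π_3 + 1/10·π_4
  π_2 = 3/10·π_0 + 1/5·π_1 + 1/10·π_2 + 1/5·π_3 + 1/10·π_4
  π_3 = 2/5·π_0 + 1/10·π_1 + 1/5·π_2 + 1/10·π_3 + 1/5·π_4
  normalize: π_0 + π_1 + π_2 + π_3 + π_4 = 1
Solving the linear system gives exactly π = [1584/6803, 2671/13606, 1271/6803, 2807/13606, 1209/6803].

π = [0.2328, 0.1963, 0.1868, 0.2063, 0.1777]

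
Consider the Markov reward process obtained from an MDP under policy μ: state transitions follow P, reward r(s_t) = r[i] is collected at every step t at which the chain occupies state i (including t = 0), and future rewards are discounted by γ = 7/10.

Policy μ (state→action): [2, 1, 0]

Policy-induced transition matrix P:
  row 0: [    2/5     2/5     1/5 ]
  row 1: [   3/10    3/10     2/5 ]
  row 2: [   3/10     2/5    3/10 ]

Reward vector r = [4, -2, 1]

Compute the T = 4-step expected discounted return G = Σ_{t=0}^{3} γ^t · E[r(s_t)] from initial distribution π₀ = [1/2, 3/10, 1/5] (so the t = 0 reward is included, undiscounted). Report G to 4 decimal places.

t=0: π = [0.5000, 0.3000, 0.2000], E[r] = 1.6000, γ^t·E[r] = 1.600000, running G = 1.600000
t=1: π = [0.3500, 0.3700, 0.2800], E[r] = 0.9400, γ^t·E[r] = 0.658000, running G = 2.258000
t=2: π = [0.3350, 0.3630, 0.3020], E[r] = 0.9160, γ^t·E[r] = 0.448840, running G = 2.706840
t=3: π = [0.3335, 0.3637, 0.3028], E[r] = 0.9094, γ^t·E[r] = 0.311924, running G = 3.018764

G = 3.0188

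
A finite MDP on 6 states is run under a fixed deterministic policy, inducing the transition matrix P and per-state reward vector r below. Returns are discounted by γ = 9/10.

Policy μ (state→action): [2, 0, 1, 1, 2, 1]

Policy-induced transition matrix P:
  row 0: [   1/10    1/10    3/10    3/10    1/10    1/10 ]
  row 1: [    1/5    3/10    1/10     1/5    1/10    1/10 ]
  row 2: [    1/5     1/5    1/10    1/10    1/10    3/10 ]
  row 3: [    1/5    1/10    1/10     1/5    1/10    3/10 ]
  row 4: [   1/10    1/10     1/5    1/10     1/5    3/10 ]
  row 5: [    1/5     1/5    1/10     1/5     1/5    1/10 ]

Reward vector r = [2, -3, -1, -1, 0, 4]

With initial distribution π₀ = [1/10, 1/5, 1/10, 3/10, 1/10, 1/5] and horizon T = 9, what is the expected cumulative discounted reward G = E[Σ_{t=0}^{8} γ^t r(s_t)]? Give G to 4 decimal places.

t=0: π = [0.1000, 0.2000, 0.1000, 0.3000, 0.1000, 0.2000], E[r] = 0.0000, γ^t·E[r] = 0.000000, running G = 0.000000
t=1: π = [0.1800, 0.1700, 0.1300, 0.1900, 0.1300, 0.2000], E[r] = 0.3300, γ^t·E[r] = 0.297000, running G = 0.297000
t=2: π = [0.1690, 0.1670, 0.1490, 0.1920, 0.1330, 0.1900], E[r] = 0.2560, γ^t·E[r] = 0.207360, running G = 0.504360
t=3: π = [0.1698, 0.1673, 0.1471, 0.1887, 0.1323, 0.1948], E[r] = 0.2811, γ^t·E[r] = 0.204922, running G = 0.709282
t=4: π = [0.1698, 0.1677, 0.1472, 0.1890, 0.1327, 0.1936], E[r] = 0.2749, γ^t·E[r] = 0.180349, running G = 0.889631
t=5: π = [0.1698, 0.1676, 0.1472, 0.1890, 0.1326, 0.1938], E[r] = 0.2756, γ^t·E[r] = 0.162740, running G = 1.052370
t=6: π = [0.1698, 0.1676, 0.1472, 0.1890, 0.1326, 0.1938], E[r] = 0.2755, γ^t·E[r] = 0.146428, running G = 1.198798
t=7: π = [0.1698, 0.1676, 0.1472, 0.1890, 0.1326, 0.1938], E[r] = 0.2755, γ^t·E[r] = 0.131779, running G = 1.330578
t=8: π = [0.1698, 0.1676, 0.1472, 0.1890, 0.1326, 0.1938], E[r] = 0.2755, γ^t·E[r] = 0.118604, running G = 1.449181

G = 1.4492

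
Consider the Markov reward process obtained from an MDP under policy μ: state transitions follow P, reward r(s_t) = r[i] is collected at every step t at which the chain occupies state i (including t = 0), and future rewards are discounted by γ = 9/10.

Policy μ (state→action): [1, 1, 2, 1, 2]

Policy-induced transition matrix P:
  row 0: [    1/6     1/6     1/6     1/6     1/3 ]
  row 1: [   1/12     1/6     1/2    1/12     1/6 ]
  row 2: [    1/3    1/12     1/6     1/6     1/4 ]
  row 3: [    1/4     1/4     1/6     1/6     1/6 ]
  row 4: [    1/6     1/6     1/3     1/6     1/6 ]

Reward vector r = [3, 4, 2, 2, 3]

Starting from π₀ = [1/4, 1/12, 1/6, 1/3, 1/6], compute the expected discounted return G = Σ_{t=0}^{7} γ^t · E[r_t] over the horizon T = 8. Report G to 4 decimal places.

t=0: π = [0.2500, 0.0833, 0.1667, 0.3333, 0.1667], E[r] = 2.5833, γ^t·E[r] = 2.583333, running G = 2.583333
t=1: π = [0.2153, 0.1806, 0.2222, 0.1597, 0.2222], E[r] = 2.7986, γ^t·E[r] = 2.518750, running G = 5.102083
t=2: π = [0.2020, 0.1615, 0.2639, 0.1516, 0.2211], E[r] = 2.7459, γ^t·E[r] = 2.224219, running G = 7.326302
t=3: π = [0.2098, 0.1573, 0.2573, 0.1532, 0.2223], E[r] = 2.7468, γ^t·E[r] = 2.002395, running G = 9.328697
t=4: π = [0.2092, 0.1580, 0.2562, 0.1536, 0.2231], E[r] = 2.7483, γ^t·E[r] = 1.803144, running G = 11.131840
t=5: π = [0.2090, 0.1581, 0.2565, 0.1535, 0.2229], E[r] = 2.7481, γ^t·E[r] = 1.622729, running G = 12.754569
t=6: π = [0.2090, 0.1581, 0.2565, 0.1535, 0.2229], E[r] = 2.7481, γ^t·E[r] = 1.460439, running G = 14.215008
t=7: π = [0.2090, 0.1581, 0.2565, 0.1535, 0.2229], E[r] = 2.7481, γ^t·E[r] = 1.314399, running G = 15.529407

G = 15.5294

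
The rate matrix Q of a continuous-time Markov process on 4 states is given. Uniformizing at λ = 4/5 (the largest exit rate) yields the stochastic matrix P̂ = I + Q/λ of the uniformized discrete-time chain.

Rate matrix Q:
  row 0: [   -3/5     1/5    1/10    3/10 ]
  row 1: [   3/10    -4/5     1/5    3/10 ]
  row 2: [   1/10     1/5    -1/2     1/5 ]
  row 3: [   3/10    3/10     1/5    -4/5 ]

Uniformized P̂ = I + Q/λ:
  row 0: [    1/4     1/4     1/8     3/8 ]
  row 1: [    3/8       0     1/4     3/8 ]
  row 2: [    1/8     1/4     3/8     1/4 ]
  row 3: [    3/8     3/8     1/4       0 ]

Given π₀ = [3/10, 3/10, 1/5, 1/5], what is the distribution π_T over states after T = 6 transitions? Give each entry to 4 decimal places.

t=0: π = [0.3000, 0.3000, 0.2000, 0.2000]
t=1: π = [0.2875, 0.2000, 0.2375, 0.2750]
t=2: π = [0.2797, 0.2344, 0.2438, 0.2422]
t=3: π = [0.2791, 0.2217, 0.2455, 0.2537]
t=4: π = [0.2787, 0.2263, 0.2458, 0.2492]
t=5: π = [0.2787, 0.2246, 0.2459, 0.2508]
t=6: π = [0.2787, 0.2252, 0.2459, 0.2502]

π = [0.2787, 0.2252, 0.2459, 0.2502]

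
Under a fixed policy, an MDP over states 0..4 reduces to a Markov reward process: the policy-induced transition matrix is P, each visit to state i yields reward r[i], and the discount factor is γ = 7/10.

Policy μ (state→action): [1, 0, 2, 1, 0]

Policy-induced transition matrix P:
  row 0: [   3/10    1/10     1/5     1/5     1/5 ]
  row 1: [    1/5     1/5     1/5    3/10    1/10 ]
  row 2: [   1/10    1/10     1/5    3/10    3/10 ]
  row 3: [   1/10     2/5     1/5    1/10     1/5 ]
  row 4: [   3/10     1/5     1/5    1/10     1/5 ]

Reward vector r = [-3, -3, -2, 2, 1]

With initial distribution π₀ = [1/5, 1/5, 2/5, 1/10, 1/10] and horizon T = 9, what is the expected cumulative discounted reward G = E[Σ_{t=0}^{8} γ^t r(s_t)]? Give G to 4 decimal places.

G = -3.7182

t=0: π = [0.2000, 0.2000, 0.4000, 0.1000, 0.1000], E[r] = -1.7000, γ^t·E[r] = -1.700000, running G = -1.700000
t=1: π = [0.1800, 0.1600, 0.2000, 0.2400, 0.2200], E[r] = -0.7200, γ^t·E[r] = -0.504000, running G = -2.204000
t=2: π = [0.1960, 0.2100, 0.2000, 0.1900, 0.2040], E[r] = -1.0340, γ^t·E[r] = -0.506660, running G = -2.710660
t=3: π = [0.2010, 0.1984, 0.2000, 0.2016, 0.1990], E[r] = -0.9960, γ^t·E[r] = -0.341628, running G = -3.052288
t=4: π = [0.1998, 0.2002, 0.2000, 0.1998, 0.2002], E[r] = -1.0005, γ^t·E[r] = -0.240210, running G = -3.292498
t=5: π = [0.2000, 0.2000, 0.2000, 0.2000, 0.2000], E[r] = -0.9999, γ^t·E[r] = -0.168061, running G = -3.460560
t=6: π = [0.2000, 0.2000, 0.2000, 0.2000, 0.2000], E[r] = -1.0000, γ^t·E[r] = -0.117650, running G = -3.578209
t=7: π = [0.2000, 0.2000, 0.2000, 0.2000, 0.2000], E[r] = -1.0000, γ^t·E[r] = -0.082354, running G = -3.660564
t=8: π = [0.2000, 0.2000, 0.2000, 0.2000, 0.2000], E[r] = -1.0000, γ^t·E[r] = -0.057648, running G = -3.718212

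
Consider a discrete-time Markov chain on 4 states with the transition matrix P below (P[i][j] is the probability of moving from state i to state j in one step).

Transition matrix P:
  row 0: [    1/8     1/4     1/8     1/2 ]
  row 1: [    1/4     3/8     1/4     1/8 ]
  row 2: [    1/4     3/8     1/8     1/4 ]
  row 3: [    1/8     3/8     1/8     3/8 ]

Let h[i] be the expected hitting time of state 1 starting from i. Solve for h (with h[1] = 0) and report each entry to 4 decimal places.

First-step conditioning: h[1] = 0; for i ≠ 1, h[i] = 1 + Σ_k P[i][k]·h[k].
  h[0] = 1 + 1/8·h[0] + 1/8·h[2] + 1/2·h[3]
  h[2] = 1 + 1/4·h[0] + 1/8·h[2] + 1/4·h[3]
  h[3] = 1 + 1/8·h[0] + 1/8·h[2] + 3/8·h[3]
Solving the 3×3 linear system over states ≠ 1 gives exactly h = [192/61, 0, 520/183, 512/183] (h[1] = 0 is the target).

h = [3.1475, 0.0000, 2.8415, 2.7978]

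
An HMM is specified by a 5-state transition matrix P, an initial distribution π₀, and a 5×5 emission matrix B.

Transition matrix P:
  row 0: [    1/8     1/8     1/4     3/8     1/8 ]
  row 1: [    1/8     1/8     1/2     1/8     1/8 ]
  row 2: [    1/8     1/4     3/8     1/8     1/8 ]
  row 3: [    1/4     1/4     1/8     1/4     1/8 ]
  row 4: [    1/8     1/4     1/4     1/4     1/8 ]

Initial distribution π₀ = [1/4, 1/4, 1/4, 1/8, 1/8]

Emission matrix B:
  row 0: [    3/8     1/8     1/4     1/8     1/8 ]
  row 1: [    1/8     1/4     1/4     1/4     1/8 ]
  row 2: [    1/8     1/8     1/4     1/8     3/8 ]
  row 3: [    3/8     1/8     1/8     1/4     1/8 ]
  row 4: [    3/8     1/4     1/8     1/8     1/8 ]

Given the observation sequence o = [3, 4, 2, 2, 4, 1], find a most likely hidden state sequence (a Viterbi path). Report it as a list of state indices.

t=0: δ = [3.125e-02, 6.250e-02, 3.125e-02, 3.125e-02, 1.562e-02]  (obs o_0=3)
t=1: δ = [9.766e-04, 9.766e-04, 1.172e-02, 1.465e-03, 9.766e-04]  ψ = [1, 1, 1, 0, 1]  (obs o_1=4)
t=2: δ = [3.662e-04, 7.324e-04, 1.099e-03, 1.831e-04, 1.831e-04]  ψ = [2, 2, 2, 2, 2]  (obs o_2=2)
t=3: δ = [3.433e-05, 6.866e-05, 1.030e-04, 1.717e-05, 1.717e-05]  ψ = [2, 2, 2, 0, 2]  (obs o_3=2)
t=4: δ = [1.609e-06, 3.219e-06, 1.448e-05, 1.609e-06, 1.609e-06]  ψ = [2, 2, 2, 0, 2]  (obs o_4=4)
t=5: δ = [2.263e-07, 9.052e-07, 6.789e-07, 2.263e-07, 4.526e-07]  ψ = [2, 2, 2, 2, 2]  (obs o_5=1)
backtrack: best end state = 1; path = [1, 2, 2, 2, 2, 1]

path = [1, 2, 2, 2, 2, 1]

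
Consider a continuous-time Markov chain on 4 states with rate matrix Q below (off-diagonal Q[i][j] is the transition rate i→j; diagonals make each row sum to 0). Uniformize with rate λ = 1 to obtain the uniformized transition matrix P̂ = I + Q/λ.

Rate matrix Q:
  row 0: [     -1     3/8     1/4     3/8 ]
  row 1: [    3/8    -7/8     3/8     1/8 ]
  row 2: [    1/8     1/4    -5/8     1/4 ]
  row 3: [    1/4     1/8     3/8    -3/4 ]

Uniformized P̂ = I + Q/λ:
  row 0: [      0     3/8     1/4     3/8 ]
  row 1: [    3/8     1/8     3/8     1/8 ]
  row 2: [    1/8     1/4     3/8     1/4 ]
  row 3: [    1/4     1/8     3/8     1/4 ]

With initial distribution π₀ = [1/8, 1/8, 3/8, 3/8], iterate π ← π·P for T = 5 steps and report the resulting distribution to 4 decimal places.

π = [0.1865, 0.2155, 0.3517, 0.2463]

t=0: π = [0.1250, 0.1250, 0.3750, 0.3750]
t=1: π = [0.1875, 0.2031, 0.3594, 0.2500]
t=2: π = [0.1836, 0.2168, 0.3516, 0.2480]
t=3: π = [0.1873, 0.2148, 0.3521, 0.2458]
t=4: π = [0.1860, 0.2158, 0.3516, 0.2466]
t=5: π = [0.1865, 0.2155, 0.3517, 0.2463]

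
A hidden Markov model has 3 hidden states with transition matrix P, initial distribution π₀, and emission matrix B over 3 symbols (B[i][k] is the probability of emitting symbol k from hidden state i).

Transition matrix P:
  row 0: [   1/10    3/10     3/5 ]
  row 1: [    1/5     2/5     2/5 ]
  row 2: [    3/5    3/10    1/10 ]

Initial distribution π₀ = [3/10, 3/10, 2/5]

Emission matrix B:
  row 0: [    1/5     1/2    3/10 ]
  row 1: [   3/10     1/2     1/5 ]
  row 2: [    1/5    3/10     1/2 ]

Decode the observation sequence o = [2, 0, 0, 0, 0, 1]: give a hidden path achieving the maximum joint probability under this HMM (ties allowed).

path = [2, 0, 2, 0, 2, 0]

t=0: δ = [9.000e-02, 6.000e-02, 2.000e-01]  (obs o_0=2)
t=1: δ = [2.400e-02, 1.800e-02, 1.080e-02]  ψ = [2, 2, 0]  (obs o_1=0)
t=2: δ = [1.296e-03, 2.160e-03, 2.880e-03]  ψ = [2, 0, 0]  (obs o_2=0)
t=3: δ = [3.456e-04, 2.592e-04, 1.728e-04]  ψ = [2, 1, 1]  (obs o_3=0)
t=4: δ = [2.074e-05, 3.110e-05, 4.147e-05]  ψ = [2, 0, 0]  (obs o_4=0)
t=5: δ = [1.244e-05, 6.221e-06, 3.732e-06]  ψ = [2, 1, 0]  (obs o_5=1)
backtrack: best end state = 0; path = [2, 0, 2, 0, 2, 0]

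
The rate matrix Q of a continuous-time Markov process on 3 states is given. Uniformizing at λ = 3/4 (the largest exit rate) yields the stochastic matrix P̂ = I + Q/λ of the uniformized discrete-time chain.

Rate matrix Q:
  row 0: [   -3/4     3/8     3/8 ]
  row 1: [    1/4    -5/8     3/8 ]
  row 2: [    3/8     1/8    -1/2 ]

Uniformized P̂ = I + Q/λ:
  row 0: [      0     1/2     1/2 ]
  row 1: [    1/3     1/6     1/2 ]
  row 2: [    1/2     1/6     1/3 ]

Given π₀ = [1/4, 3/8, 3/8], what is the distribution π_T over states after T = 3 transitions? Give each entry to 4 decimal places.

t=0: π = [0.2500, 0.3750, 0.3750]
t=1: π = [0.3125, 0.2500, 0.4375]
t=2: π = [0.3021, 0.2708, 0.4271]
t=3: π = [0.3038, 0.2674, 0.4288]

π = [0.3038, 0.2674, 0.4288]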